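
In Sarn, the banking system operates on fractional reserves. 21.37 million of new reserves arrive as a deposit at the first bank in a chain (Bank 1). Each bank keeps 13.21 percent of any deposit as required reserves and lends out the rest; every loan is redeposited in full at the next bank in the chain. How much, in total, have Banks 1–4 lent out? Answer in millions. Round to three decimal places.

60.740 million

Bank i lends (1 − rr)^i of the original deposit: Bank 1 lends 21.37·0.8679 ≈ 18.5470, Bank 2 lends 21.37·0.8679² ≈ 16.0970, and so on.
Summing a geometric series: total = 21.37·[0.8679·(1 − 0.8679^4) / (1 − 0.8679)] ≈ 60.7396 million.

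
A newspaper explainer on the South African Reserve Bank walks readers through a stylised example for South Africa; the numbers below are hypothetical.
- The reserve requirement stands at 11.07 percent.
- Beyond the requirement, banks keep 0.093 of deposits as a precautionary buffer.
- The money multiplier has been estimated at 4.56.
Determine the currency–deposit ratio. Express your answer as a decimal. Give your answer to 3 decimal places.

Using m = 4.56. From m = (1 + c)/(c + rr + e), rearranging gives 1 + c = m·(c + rr + e), so c·(1 − m) = m·(rr + e) − 1.
Hence c = [m·(rr + e) − 1]/(1 − m) = [4.56 × (0.1107 + 0.093) − 1] / (1 − 4.56) ≈ 0.019980.

0.020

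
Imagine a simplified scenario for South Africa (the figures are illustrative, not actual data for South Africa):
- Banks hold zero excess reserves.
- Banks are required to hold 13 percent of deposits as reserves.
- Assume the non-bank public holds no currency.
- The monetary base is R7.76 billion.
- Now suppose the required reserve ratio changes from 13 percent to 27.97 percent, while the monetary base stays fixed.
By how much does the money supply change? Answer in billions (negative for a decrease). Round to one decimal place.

-31.9 billion

Initially m₁ = 1 / (0.13) ≈ 7.6923, so M₁ = 7.6923 × 7.76 ≈ 59.6922 billion.
After the change m₂ = 1 / (0.2797) ≈ 3.5753, so M₂ = 3.5753 × 7.76 ≈ 27.7443 billion.
ΔM = M₂ − M₁ = 27.7443 − 59.6922 = -31.9479 billion.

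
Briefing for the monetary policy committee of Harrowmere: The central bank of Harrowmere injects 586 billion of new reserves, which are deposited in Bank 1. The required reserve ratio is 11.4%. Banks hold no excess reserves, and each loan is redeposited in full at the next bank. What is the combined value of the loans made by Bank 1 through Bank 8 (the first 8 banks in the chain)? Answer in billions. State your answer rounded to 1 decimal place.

2824.9 billion

Bank i lends (1 − rr)^i of the original deposit: Bank 1 lends 586·0.8860 = 519.1960, Bank 2 lends 586·0.8860² ≈ 460.0077, and so on.
Summing a geometric series: total = 586·[0.8860·(1 − 0.8860^8) / (1 − 0.8860)] ≈ 2824.9477 billion.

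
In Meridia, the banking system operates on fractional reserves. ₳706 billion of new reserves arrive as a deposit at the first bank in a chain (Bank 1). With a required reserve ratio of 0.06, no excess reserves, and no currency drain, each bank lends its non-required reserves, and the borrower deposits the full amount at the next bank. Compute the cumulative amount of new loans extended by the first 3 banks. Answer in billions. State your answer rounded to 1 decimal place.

₳1873.9 billion

Bank i lends (1 − rr)^i of the original deposit: Bank 1 lends 706·0.9400 = 663.6400, Bank 2 lends 706·0.9400² = 623.8216, and so on.
Summing a geometric series: total = 706·[0.9400·(1 − 0.9400^3) / (1 − 0.9400)] ≈ 1873.8539 billion.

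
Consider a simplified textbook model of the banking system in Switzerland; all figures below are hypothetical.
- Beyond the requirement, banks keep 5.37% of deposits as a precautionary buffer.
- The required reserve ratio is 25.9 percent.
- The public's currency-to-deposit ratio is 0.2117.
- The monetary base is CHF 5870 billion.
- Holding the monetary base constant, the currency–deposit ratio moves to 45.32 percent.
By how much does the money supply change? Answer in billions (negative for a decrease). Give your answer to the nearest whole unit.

-2426 billion

Initially m₁ = (1 + 0.2117) / (0.259 + 0.0537 + 0.2117) ≈ 2.31064, so M₁ = 2.31064 × 5870 = 13563.4568 billion.
After the change m₂ = (1 + 0.4532) / (0.259 + 0.0537 + 0.4532) ≈ 1.89738, so M₂ = 1.89738 × 5870 = 11137.6206 billion.
ΔM = M₂ − M₁ = 11137.6206 − 13563.4568 = -2425.8362 billion.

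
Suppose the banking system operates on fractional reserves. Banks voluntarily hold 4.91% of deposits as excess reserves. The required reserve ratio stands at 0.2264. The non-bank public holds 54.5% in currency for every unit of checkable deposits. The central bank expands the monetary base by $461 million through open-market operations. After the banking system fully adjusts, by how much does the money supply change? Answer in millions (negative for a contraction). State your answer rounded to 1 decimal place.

$868.1 million

The money multiplier is m = (1 + c) / (rr + e + c) = (1 + 0.545) / (0.2264 + 0.0491 + 0.545) ≈ 1.88300.
The purchase adds 461 million of base, so ΔM = m × ΔMB = 1.88300 × (+461) = 868.063 million.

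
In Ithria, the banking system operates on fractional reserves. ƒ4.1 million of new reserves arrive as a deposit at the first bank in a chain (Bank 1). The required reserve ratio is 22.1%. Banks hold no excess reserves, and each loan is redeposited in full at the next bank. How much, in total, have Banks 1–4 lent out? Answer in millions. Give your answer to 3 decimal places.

Bank i lends (1 − rr)^i of the original deposit: Bank 1 lends 4.1·0.7790 = 3.1939, Bank 2 lends 4.1·0.7790² ≈ 2.4880, and so on.
Summing a geometric series: total = 4.1·[0.7790·(1 − 0.7790^4) / (1 − 0.7790)] ≈ 9.1300 million.

ƒ9.130 million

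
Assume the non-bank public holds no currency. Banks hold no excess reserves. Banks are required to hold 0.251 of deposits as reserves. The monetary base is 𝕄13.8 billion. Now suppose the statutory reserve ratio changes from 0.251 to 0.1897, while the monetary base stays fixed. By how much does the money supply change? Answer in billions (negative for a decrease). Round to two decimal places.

Initially m₁ = 1 / (0.251) ≈ 3.98406, so M₁ = 3.98406 × 13.8 ≈ 54.98 billion.
After the change m₂ = 1 / (0.1897) ≈ 5.27148, so M₂ = 5.27148 × 13.8 ≈ 72.7464 billion.
ΔM = M₂ − M₁ = 72.7464 − 54.98 = 17.7664 billion.

𝕄17.77 billion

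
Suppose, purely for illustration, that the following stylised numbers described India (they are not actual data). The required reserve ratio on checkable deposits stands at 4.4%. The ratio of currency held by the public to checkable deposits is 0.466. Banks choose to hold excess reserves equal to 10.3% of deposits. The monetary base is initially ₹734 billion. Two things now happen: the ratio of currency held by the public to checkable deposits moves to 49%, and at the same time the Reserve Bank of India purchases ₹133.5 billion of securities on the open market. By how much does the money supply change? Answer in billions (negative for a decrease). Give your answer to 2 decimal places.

Before: m₁ = (1 + 0.466) / (0.044 + 0.103 + 0.466) ≈ 2.391517, MB₁ = 734, so M₁ = 2.391517 × 734 ≈ 1755.3735 billion.
After: m₂ = (1 + 0.49) / (0.044 + 0.103 + 0.49) ≈ 2.339089, MB₂ = 734 + 133.5 = 867.5, so M₂ = 2.339089 × 867.5 ≈ 2029.1597 billion.
ΔM = M₂ − M₁ = 2029.1597 − 1755.3735 = 273.7862 billion.

₹273.79 billion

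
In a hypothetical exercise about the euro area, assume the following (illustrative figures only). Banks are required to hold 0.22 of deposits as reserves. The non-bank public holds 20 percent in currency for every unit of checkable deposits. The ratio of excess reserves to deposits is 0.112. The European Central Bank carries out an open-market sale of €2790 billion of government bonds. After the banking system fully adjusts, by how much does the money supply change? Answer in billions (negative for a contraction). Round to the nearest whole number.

-6293 billion

The money multiplier is m = (1 + c) / (rr + e + c) = (1 + 0.2) / (0.22 + 0.112 + 0.2) ≈ 2.25564.
The sale removes 2790 billion of base, so ΔM = m × ΔMB = 2.25564 × (−2790) = -6293.2356 billion.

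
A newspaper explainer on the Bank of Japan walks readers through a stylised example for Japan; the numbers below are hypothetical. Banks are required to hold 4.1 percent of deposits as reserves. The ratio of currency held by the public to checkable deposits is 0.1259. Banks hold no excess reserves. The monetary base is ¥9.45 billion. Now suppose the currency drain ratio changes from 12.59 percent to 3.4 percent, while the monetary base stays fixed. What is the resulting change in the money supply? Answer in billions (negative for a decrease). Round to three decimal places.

Initially m₁ = (1 + 0.1259) / (0.041 + 0.1259) ≈ 6.74596, so M₁ = 6.74596 × 9.45 ≈ 63.7493 billion.
After the change m₂ = (1 + 0.034) / (0.041 + 0.034) ≈ 13.78667, so M₂ = 13.78667 × 9.45 ≈ 130.284 billion.
ΔM = M₂ − M₁ = 130.284 − 63.7493 = 66.5347 billion.

¥66.535 billion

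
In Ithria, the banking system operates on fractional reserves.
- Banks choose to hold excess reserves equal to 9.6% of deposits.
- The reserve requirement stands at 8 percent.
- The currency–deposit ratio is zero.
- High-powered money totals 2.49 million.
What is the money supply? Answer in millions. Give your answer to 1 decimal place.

The money multiplier is m = 1 / (rr + e) = 1 / (0.08 + 0.096) ≈ 5.6818.
So M = m × MB = 5.6818 × 2.49 ≈ 14.1477 million.

14.1 million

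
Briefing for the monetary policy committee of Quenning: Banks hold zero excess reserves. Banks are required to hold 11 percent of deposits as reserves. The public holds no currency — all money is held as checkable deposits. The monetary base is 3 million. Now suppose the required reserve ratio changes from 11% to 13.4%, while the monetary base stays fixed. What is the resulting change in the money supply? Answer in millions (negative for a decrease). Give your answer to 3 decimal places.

Initially m₁ = 1 / (0.11) ≈ 9.09091, so M₁ = 9.09091 × 3 ≈ 27.2727 million.
After the change m₂ = 1 / (0.134) ≈ 7.46269, so M₂ = 7.46269 × 3 ≈ 22.3881 million.
ΔM = M₂ − M₁ = 22.3881 − 27.2727 = -4.8846 million.

-4.885 million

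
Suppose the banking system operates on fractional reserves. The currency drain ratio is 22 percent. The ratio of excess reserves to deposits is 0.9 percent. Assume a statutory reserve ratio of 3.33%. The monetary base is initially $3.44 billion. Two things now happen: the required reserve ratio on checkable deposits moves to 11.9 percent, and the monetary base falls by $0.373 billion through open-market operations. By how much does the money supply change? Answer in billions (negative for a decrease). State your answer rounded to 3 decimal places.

Before: m₁ = (1 + 0.22) / (0.0333 + 0.009 + 0.22) ≈ 4.65116, MB₁ = 3.44, so M₁ = 4.65116 × 3.44 ≈ 16 billion.
After: m₂ = (1 + 0.22) / (0.119 + 0.009 + 0.22) ≈ 3.50575, MB₂ = 3.44 − 0.373 = 3.067, so M₂ = 3.50575 × 3.067 ≈ 10.7521 billion.
ΔM = M₂ − M₁ = 10.7521 − 16 = -5.2479 billion.

-5.248 billion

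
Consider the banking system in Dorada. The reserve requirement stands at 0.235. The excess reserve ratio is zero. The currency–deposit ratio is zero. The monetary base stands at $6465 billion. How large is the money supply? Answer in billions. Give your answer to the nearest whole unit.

$27511 billion

With no currency drain or excess reserves, the money multiplier is m = 1/rr = 1/0.235 ≈ 4.25532.
Money supply M = m × MB = 4.25532 × 6465 = 27510.6438 billion.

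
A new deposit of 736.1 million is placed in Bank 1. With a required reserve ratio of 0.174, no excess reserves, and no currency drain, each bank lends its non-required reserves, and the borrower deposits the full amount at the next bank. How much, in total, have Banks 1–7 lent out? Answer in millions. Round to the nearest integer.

Bank i lends (1 − rr)^i of the original deposit: Bank 1 lends 736.1·0.8260 = 608.0186, Bank 2 lends 736.1·0.8260² ≈ 502.2234, and so on.
Summing a geometric series: total = 736.1·[0.8260·(1 − 0.8260^7) / (1 − 0.8260)] ≈ 2577.6583 million.

2578 million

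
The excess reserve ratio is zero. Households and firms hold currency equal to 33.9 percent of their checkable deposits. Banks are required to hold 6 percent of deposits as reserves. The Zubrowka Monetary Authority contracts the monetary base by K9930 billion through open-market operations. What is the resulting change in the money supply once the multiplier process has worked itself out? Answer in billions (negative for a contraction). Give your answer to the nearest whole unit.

-33324 billion

The money multiplier is m = (1 + c) / (rr + c) = (1 + 0.339) / (0.06 + 0.339) ≈ 3.35589.
The sale removes 9930 billion of base, so ΔM = m × ΔMB = 3.35589 × (−9930) = -33323.9877 billion.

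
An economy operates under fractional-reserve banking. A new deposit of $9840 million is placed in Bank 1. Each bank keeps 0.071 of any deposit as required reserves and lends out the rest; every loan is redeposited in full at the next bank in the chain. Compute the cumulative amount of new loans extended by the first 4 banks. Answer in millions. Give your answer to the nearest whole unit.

$32852 million

Bank i lends (1 − rr)^i of the original deposit: Bank 1 lends 9840·0.9290 = 9141.3600, Bank 2 lends 9840·0.9290² ≈ 8492.3234, and so on.
Summing a geometric series: total = 9840·[0.9290·(1 − 0.9290^4) / (1 − 0.9290)] ≈ 32852.2752 million.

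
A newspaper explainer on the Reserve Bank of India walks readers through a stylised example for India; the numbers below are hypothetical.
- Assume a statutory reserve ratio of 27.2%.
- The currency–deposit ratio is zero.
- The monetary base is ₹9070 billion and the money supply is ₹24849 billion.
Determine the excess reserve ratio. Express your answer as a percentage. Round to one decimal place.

Using m = M/MB = 24849/9070 ≈ 2.739691. Since m = (1 + c)/(c + rr + e), the denominator satisfies c + rr + e = (1 + c)/m = (1 + 0) / 2.739691 ≈ 0.365005.
With c = 0 and rr = 0.272, the excess reserve ratio is 0.365005 − 0 − 0.272 = 0.093005.

9.3%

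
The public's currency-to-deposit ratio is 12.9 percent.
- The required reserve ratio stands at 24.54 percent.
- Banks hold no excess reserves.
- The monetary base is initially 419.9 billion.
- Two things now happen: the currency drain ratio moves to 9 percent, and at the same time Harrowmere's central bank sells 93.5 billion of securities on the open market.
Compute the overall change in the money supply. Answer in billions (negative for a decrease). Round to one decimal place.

-205.5 billion

Before: m₁ = (1 + 0.129) / (0.2454 + 0.129) ≈ 3.01549, MB₁ = 419.9, so M₁ = 3.01549 × 419.9 ≈ 1266.2043 billion.
After: m₂ = (1 + 0.09) / (0.2454 + 0.09) ≈ 3.24985, MB₂ = 419.9 − 93.5 = 326.4, so M₂ = 3.24985 × 326.4 ≈ 1060.751 billion.
ΔM = M₂ − M₁ = 1060.751 − 1266.2043 = -205.4533 billion.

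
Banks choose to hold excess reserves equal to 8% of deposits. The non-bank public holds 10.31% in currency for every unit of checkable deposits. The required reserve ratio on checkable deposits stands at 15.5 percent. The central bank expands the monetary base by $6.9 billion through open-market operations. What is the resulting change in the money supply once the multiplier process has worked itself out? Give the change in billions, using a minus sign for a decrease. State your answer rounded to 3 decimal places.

The money multiplier is m = (1 + c) / (rr + e + c) = (1 + 0.1031) / (0.155 + 0.08 + 0.1031) ≈ 3.26264.
The purchase adds 6.9 billion of base, so ΔM = m × ΔMB = 3.26264 × (+6.9) ≈ 22.5122 billion.

$22.512 billion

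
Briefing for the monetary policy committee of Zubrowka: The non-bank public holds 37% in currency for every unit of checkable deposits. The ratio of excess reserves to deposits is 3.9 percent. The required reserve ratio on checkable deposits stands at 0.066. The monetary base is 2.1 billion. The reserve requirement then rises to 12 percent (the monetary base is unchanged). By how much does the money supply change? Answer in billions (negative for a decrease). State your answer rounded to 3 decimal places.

-0.618 billion

Initially m₁ = (1 + 0.37) / (0.066 + 0.039 + 0.37) ≈ 2.88421, so M₁ = 2.88421 × 2.1 ≈ 6.0568 billion.
After the change m₂ = (1 + 0.37) / (0.12 + 0.039 + 0.37) ≈ 2.58979, so M₂ = 2.58979 × 2.1 ≈ 5.4386 billion.
ΔM = M₂ − M₁ = 5.4386 − 6.0568 = -0.6182 billion.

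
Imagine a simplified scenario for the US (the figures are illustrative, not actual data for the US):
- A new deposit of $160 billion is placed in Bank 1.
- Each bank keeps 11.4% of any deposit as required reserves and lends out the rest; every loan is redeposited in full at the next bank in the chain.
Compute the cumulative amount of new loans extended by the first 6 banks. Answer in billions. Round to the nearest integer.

$642 billion

Bank i lends (1 − rr)^i of the original deposit: Bank 1 lends 160·0.8860 = 141.7600, Bank 2 lends 160·0.8860² ≈ 125.5994, and so on.
Summing a geometric series: total = 160·[0.8860·(1 − 0.8860^6) / (1 − 0.8860)] ≈ 641.9872 billion.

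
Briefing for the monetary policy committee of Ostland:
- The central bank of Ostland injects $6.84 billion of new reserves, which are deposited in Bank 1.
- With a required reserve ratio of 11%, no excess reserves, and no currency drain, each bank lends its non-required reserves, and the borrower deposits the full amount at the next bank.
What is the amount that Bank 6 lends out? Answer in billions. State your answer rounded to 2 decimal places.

Each bank lends a fraction (1 − rr) = 0.8900 of the deposit it receives, so Bank 6 receives 6.84·0.8900^5 and lends 6.84·0.8900^6 ≈ 3.3994 billion.

$3.40 billion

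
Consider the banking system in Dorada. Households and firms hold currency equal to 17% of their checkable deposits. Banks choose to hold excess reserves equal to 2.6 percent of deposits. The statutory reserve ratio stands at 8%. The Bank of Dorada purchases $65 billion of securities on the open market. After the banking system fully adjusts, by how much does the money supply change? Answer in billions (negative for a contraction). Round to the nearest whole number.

$276 billion

The money multiplier is m = (1 + c) / (rr + e + c) = (1 + 0.17) / (0.08 + 0.026 + 0.17) ≈ 4.2391.
The purchase adds 65 billion of base, so ΔM = m × ΔMB = 4.2391 × (+65) = 275.5415 billion.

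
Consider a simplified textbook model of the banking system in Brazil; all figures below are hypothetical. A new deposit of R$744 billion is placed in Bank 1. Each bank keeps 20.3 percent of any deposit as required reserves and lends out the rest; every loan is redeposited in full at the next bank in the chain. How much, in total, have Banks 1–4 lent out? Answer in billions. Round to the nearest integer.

R$1742 billion

Bank i lends (1 − rr)^i of the original deposit: Bank 1 lends 744·0.7970 = 592.9680, Bank 2 lends 744·0.7970² ≈ 472.5955, and so on.
Summing a geometric series: total = 744·[0.7970·(1 − 0.7970^4) / (1 − 0.7970)] ≈ 1742.4190 billion.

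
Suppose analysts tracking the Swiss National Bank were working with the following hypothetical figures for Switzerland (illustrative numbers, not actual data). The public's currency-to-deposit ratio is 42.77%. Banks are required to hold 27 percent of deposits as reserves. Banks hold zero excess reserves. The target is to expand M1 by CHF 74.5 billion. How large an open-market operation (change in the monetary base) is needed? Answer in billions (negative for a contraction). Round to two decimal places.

The money multiplier is m = (1 + c) / (rr + c) = (1 + 0.4277) / (0.27 + 0.4277) ≈ 2.04629.
ΔMB = ΔM / m = (+74.5) / 2.04629 ≈ 36.4074 billion.

CHF 36.41 billion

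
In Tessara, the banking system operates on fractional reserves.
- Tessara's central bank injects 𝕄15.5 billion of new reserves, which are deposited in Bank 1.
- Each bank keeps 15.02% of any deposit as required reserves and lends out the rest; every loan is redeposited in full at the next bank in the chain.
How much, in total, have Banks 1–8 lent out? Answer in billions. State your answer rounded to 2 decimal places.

Bank i lends (1 − rr)^i of the original deposit: Bank 1 lends 15.5·0.8498 = 13.1719, Bank 2 lends 15.5·0.8498² ≈ 11.1935, and so on.
Summing a geometric series: total = 15.5·[0.8498·(1 − 0.8498^8) / (1 − 0.8498)] ≈ 63.8444 billion.

𝕄63.84 billion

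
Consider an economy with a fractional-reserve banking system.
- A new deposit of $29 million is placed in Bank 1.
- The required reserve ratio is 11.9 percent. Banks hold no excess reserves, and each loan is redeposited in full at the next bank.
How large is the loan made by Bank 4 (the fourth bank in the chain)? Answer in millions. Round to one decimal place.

$17.5 million

Each bank lends a fraction (1 − rr) = 0.8810 of the deposit it receives, so Bank 4 receives 29·0.8810^3 and lends 29·0.8810^4 ≈ 17.4704 million.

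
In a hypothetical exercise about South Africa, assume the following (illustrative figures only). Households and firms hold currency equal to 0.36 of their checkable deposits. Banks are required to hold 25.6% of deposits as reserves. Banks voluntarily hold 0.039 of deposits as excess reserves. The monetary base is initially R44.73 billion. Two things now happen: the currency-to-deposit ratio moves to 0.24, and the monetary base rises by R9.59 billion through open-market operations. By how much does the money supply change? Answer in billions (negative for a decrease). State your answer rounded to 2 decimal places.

R33.03 billion

Before: m₁ = (1 + 0.36) / (0.256 + 0.039 + 0.36) ≈ 2.07634, MB₁ = 44.73, so M₁ = 2.07634 × 44.73 ≈ 92.8747 billion.
After: m₂ = (1 + 0.24) / (0.256 + 0.039 + 0.24) ≈ 2.31776, MB₂ = 44.73 + 9.59 = 54.32, so M₂ = 2.31776 × 54.32 ≈ 125.9007 billion.
ΔM = M₂ − M₁ = 125.9007 − 92.8747 = 33.026 billion.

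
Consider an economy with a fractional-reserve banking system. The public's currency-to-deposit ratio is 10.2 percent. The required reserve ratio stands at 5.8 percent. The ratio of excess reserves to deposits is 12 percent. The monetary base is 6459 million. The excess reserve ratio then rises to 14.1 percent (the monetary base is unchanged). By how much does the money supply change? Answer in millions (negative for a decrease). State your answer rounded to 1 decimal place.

-1773.5 million

Initially m₁ = (1 + 0.102) / (0.058 + 0.12 + 0.102) ≈ 3.935714, so M₁ = 3.935714 × 6459 ≈ 25420.7767 million.
After the change m₂ = (1 + 0.102) / (0.058 + 0.141 + 0.102) ≈ 3.661130, so M₂ = 3.661130 × 6459 ≈ 23647.2387 million.
ΔM = M₂ − M₁ = 23647.2387 − 25420.7767 = -1773.538 million.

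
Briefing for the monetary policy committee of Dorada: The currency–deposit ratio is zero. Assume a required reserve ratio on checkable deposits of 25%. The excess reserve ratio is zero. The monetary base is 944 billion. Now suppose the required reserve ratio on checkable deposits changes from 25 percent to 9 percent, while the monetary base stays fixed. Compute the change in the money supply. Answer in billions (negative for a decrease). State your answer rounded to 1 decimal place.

6712.9 billion

Initially m₁ = 1 / (0.25) = 4, so M₁ = 4 × 944 = 3776 billion.
After the change m₂ = 1 / (0.09) ≈ 11.11111, so M₂ = 11.11111 × 944 ≈ 10488.8878 billion.
ΔM = M₂ − M₁ = 10488.8878 − 3776 = 6712.8878 billion.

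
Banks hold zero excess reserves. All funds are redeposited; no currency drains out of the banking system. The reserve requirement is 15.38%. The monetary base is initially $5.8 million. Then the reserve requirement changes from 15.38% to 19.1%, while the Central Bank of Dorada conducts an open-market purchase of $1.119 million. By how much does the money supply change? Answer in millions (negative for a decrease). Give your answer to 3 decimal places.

Before: m₁ = 1 / (0.1538) ≈ 6.50195, MB₁ = 5.8, so M₁ = 6.50195 × 5.8 ≈ 37.7113 million.
After: m₂ = 1 / (0.191) ≈ 5.23560, MB₂ = 5.8 + 1.119 = 6.919, so M₂ = 5.23560 × 6.919 ≈ 36.2251 million.
ΔM = M₂ − M₁ = 36.2251 − 37.7113 = -1.4862 million.

-1.486 million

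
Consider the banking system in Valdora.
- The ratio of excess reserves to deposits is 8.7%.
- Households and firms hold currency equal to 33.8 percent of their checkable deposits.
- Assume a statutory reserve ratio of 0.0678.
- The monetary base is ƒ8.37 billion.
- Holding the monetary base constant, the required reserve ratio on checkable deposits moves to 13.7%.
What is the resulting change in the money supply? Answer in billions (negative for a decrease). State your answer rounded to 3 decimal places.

-2.798 billion

Initially m₁ = (1 + 0.338) / (0.0678 + 0.087 + 0.338) ≈ 2.71510, so M₁ = 2.71510 × 8.37 ≈ 22.7254 billion.
After the change m₂ = (1 + 0.338) / (0.137 + 0.087 + 0.338) ≈ 2.38078, so M₂ = 2.38078 × 8.37 ≈ 19.9271 billion.
ΔM = M₂ − M₁ = 19.9271 − 22.7254 = -2.7983 billion.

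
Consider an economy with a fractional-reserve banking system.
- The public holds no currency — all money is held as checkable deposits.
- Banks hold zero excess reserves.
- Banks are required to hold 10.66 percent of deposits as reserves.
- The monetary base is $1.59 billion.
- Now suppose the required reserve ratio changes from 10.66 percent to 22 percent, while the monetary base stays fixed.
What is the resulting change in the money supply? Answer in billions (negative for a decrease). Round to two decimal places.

-7.69 billion

Initially m₁ = 1 / (0.1066) ≈ 9.3809, so M₁ = 9.3809 × 1.59 ≈ 14.9156 billion.
After the change m₂ = 1 / (0.22) ≈ 4.5455, so M₂ = 4.5455 × 1.59 ≈ 7.2273 billion.
ΔM = M₂ − M₁ = 7.2273 − 14.9156 = -7.6883 billion.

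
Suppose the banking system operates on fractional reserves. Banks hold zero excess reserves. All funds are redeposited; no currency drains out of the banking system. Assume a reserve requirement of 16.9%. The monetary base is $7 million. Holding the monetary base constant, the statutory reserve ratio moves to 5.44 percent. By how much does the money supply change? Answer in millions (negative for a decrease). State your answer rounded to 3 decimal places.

Initially m₁ = 1 / (0.169) ≈ 5.91716, so M₁ = 5.91716 × 7 ≈ 41.4201 million.
After the change m₂ = 1 / (0.0544) ≈ 18.38235, so M₂ = 18.38235 × 7 ≈ 128.6764 million.
ΔM = M₂ − M₁ = 128.6764 − 41.4201 = 87.2563 million.

$87.256 million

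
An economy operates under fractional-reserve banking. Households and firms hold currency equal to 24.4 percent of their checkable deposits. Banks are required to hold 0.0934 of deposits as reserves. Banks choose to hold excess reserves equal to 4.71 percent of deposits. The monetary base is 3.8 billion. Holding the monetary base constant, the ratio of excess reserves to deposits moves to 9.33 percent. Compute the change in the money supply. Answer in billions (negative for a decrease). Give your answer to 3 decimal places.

Initially m₁ = (1 + 0.244) / (0.0934 + 0.0471 + 0.244) ≈ 3.23537, so M₁ = 3.23537 × 3.8 ≈ 12.2944 billion.
After the change m₂ = (1 + 0.244) / (0.0934 + 0.0933 + 0.244) ≈ 2.88832, so M₂ = 2.88832 × 3.8 ≈ 10.9756 billion.
ΔM = M₂ − M₁ = 10.9756 − 12.2944 = -1.3188 billion.

-1.319 billion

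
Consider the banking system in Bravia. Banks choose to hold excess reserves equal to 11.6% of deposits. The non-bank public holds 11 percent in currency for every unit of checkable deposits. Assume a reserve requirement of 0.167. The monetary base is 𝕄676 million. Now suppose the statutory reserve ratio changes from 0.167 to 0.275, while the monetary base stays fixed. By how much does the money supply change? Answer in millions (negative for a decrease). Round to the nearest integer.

-412 million

Initially m₁ = (1 + 0.11) / (0.167 + 0.116 + 0.11) ≈ 2.8244, so M₁ = 2.8244 × 676 = 1909.2944 million.
After the change m₂ = (1 + 0.11) / (0.275 + 0.116 + 0.11) ≈ 2.2156, so M₂ = 2.2156 × 676 = 1497.7456 million.
ΔM = M₂ − M₁ = 1497.7456 − 1909.2944 = -411.5488 million.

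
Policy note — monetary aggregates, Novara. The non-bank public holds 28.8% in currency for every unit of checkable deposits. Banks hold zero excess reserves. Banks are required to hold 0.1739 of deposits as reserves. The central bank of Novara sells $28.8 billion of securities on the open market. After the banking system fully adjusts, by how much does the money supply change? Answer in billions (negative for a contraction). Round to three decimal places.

The money multiplier is m = (1 + c) / (rr + c) = (1 + 0.288) / (0.1739 + 0.288) ≈ 2.788482.
The sale removes 28.8 billion of base, so ΔM = m × ΔMB = 2.788482 × (−28.8) ≈ -80.3083 billion.

-80.308 billion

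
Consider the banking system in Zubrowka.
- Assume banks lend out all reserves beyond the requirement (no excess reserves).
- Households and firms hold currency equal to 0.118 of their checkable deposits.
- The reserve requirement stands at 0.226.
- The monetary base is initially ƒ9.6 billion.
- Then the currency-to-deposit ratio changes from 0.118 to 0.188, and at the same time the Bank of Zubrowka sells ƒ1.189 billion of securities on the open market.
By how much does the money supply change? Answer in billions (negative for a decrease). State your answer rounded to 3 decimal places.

Before: m₁ = (1 + 0.118) / (0.226 + 0.118) = 3.25, MB₁ = 9.6, so M₁ = 3.25 × 9.6 = 31.2 billion.
After: m₂ = (1 + 0.188) / (0.226 + 0.188) ≈ 2.86957, MB₂ = 9.6 − 1.189 = 8.411, so M₂ = 2.86957 × 8.411 ≈ 24.136 billion.
ΔM = M₂ − M₁ = 24.136 − 31.2 = -7.064 billion.

-7.064 billion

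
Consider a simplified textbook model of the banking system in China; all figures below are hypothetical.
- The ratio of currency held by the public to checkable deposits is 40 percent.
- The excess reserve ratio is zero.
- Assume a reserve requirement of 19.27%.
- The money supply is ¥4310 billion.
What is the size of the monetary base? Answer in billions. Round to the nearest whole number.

The money multiplier is m = (1 + c) / (rr + c) = (1 + 0.4) / (0.1927 + 0.4) ≈ 2.36207.
MB = M / m = 4310 / 2.36207 ≈ 1824.6707 billion.

¥1825 billion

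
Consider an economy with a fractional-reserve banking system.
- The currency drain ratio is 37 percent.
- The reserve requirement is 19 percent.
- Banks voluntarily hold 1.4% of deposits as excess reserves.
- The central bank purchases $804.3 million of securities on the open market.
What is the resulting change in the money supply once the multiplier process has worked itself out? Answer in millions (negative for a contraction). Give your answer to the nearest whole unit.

$1920 million

The money multiplier is m = (1 + c) / (rr + e + c) = (1 + 0.37) / (0.19 + 0.014 + 0.37) ≈ 2.3868.
The purchase adds 804.3 million of base, so ΔM = m × ΔMB = 2.3868 × (+804.3) ≈ 1919.7032 million.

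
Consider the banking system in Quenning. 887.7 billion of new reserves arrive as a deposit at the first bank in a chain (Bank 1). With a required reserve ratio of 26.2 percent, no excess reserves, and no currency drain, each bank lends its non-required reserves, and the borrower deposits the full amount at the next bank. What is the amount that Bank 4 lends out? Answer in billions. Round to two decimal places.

Each bank lends a fraction (1 − rr) = 0.7380 of the deposit it receives, so Bank 4 receives 887.7·0.7380^3 and lends 887.7·0.7380^4 ≈ 263.3247 billion.

263.32 billion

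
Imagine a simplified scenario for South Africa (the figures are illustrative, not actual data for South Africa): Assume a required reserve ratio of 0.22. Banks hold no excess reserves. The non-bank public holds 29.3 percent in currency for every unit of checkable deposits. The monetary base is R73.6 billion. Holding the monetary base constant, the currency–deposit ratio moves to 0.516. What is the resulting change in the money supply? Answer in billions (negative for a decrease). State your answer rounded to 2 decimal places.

Initially m₁ = (1 + 0.293) / (0.22 + 0.293) ≈ 2.52047, so M₁ = 2.52047 × 73.6 ≈ 185.5066 billion.
After the change m₂ = (1 + 0.516) / (0.22 + 0.516) ≈ 2.05978, so M₂ = 2.05978 × 73.6 ≈ 151.5998 billion.
ΔM = M₂ − M₁ = 151.5998 − 185.5066 = -33.9068 billion.

-33.91 billion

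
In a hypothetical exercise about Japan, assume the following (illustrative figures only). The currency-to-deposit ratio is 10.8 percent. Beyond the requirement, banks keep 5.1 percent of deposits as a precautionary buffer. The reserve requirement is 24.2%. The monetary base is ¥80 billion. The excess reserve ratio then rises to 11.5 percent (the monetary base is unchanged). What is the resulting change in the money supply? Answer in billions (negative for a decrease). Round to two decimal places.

Initially m₁ = (1 + 0.108) / (0.242 + 0.051 + 0.108) ≈ 2.76309, so M₁ = 2.76309 × 80 = 221.0472 billion.
After the change m₂ = (1 + 0.108) / (0.242 + 0.115 + 0.108) ≈ 2.38280, so M₂ = 2.38280 × 80 = 190.624 billion.
ΔM = M₂ − M₁ = 190.624 − 221.0472 = -30.4232 billion.

-30.42 billion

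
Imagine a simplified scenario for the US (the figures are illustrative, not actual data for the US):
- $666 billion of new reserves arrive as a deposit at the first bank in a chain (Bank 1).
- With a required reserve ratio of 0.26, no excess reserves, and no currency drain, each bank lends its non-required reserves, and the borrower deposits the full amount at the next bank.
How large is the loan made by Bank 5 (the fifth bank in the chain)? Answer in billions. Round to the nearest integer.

Each bank lends a fraction (1 − rr) = 0.7400 of the deposit it receives, so Bank 5 receives 666·0.7400^4 and lends 666·0.7400^5 ≈ 147.7858 billion.

$148 billion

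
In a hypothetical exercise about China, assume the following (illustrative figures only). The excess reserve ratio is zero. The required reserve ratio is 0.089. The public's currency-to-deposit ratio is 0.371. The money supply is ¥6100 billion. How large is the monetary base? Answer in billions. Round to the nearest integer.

¥2047 billion

The money multiplier is m = (1 + c) / (rr + c) = (1 + 0.371) / (0.089 + 0.371) ≈ 2.98043.
MB = M / m = 6100 / 2.98043 ≈ 2046.6845 billion.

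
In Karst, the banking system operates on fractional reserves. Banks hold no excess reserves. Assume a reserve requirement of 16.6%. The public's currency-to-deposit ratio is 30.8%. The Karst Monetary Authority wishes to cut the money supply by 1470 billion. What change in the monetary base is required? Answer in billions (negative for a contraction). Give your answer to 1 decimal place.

-532.7 billion

The money multiplier is m = (1 + c) / (rr + c) = (1 + 0.308) / (0.166 + 0.308) ≈ 2.759494.
ΔMB = ΔM / m = (−1470) / 2.759494 ≈ -532.7064 billion.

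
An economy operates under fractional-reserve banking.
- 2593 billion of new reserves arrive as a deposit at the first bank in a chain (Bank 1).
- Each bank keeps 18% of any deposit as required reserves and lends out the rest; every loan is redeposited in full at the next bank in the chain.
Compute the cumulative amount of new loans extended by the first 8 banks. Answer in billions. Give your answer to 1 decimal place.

Bank i lends (1 − rr)^i of the original deposit: Bank 1 lends 2593·0.8200 = 2126.2600, Bank 2 lends 2593·0.8200² = 1743.5332, and so on.
Summing a geometric series: total = 2593·[0.8200·(1 − 0.8200^8) / (1 − 0.8200)] ≈ 9397.9028 billion.

9397.9 billion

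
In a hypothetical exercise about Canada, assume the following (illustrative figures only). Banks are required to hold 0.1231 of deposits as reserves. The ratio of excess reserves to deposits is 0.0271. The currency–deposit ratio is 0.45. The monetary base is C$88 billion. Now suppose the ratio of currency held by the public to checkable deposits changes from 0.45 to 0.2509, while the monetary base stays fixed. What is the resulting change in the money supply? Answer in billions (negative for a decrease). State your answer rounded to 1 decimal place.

C$61.8 billion

Initially m₁ = (1 + 0.45) / (0.1231 + 0.0271 + 0.45) ≈ 2.4159, so M₁ = 2.4159 × 88 = 212.5992 billion.
After the change m₂ = (1 + 0.2509) / (0.1231 + 0.0271 + 0.2509) ≈ 3.1187, so M₂ = 3.1187 × 88 = 274.4456 billion.
ΔM = M₂ − M₁ = 274.4456 − 212.5992 = 61.8464 billion.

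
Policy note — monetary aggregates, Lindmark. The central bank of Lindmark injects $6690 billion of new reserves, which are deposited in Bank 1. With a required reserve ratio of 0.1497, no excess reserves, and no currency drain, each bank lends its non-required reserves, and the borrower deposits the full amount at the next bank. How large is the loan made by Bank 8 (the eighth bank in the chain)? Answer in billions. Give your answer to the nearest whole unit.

Each bank lends a fraction (1 − rr) = 0.8503 of the deposit it receives, so Bank 8 receives 6690·0.8503^7 and lends 6690·0.8503^8 ≈ 1828.1152 billion.

$1828 billion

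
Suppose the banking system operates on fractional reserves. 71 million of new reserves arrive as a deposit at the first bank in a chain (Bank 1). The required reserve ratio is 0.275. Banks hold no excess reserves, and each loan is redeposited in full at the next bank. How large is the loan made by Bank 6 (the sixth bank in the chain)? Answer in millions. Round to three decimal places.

Each bank lends a fraction (1 − rr) = 0.7250 of the deposit it receives, so Bank 6 receives 71·0.7250^5 and lends 71·0.7250^6 ≈ 10.3107 million.

10.311 million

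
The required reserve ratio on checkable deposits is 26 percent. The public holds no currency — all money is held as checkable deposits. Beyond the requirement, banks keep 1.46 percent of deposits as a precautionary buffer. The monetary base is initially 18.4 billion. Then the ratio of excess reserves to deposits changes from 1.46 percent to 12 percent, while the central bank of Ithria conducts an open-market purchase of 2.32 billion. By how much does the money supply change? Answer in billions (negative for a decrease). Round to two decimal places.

-12.48 billion

Before: m₁ = 1 / (0.26 + 0.0146) ≈ 3.64166, MB₁ = 18.4, so M₁ = 3.64166 × 18.4 ≈ 67.0065 billion.
After: m₂ = 1 / (0.26 + 0.12) ≈ 2.63158, MB₂ = 18.4 + 2.32 = 20.72, so M₂ = 2.63158 × 20.72 ≈ 54.5263 billion.
ΔM = M₂ − M₁ = 54.5263 − 67.0065 = -12.4802 billion.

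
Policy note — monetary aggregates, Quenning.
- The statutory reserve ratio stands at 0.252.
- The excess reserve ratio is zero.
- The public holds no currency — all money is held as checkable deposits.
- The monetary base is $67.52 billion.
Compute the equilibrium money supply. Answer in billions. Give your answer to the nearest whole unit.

$268 billion

With no currency drain or excess reserves, the money multiplier is m = 1/rr = 1/0.252 ≈ 3.9683.
Money supply M = m × MB = 3.9683 × 67.52 ≈ 267.9396 billion.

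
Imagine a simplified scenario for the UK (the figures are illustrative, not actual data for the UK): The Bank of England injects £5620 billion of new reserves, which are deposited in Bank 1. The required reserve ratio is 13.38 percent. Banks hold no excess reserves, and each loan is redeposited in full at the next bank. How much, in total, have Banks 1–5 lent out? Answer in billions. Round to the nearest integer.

£18642 billion

Bank i lends (1 − rr)^i of the original deposit: Bank 1 lends 5620·0.8662 = 4868.0440, Bank 2 lends 5620·0.8662² ≈ 4216.6997, and so on.
Summing a geometric series: total = 5620·[0.8662·(1 − 0.8662^5) / (1 − 0.8662)] ≈ 18641.5327 billion.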